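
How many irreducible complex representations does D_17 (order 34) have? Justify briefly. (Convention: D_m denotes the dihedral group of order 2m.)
10

Explanation: The number of irreducible complex representations of a finite group equals its number of conjugacy classes. D_17 has 10 conjugacy classes ((n+3)/2 for n odd), so D_17 (order 34) has exactly 10 irreducible complex representations.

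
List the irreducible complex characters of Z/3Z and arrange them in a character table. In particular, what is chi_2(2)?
Character table of Z/3Z (irreps indexed chi_0,...,chi_2 with chi_k(m) = zeta_3^(k*m), zeta_3 = exp(2*pi*i/3)):
  irrep \ class  {0} (size 1)  {1} (size 1)    {2} (size 1)  
  chi_0          1             1               1             
  chi_1          1             exp(2*I*pi/3)   exp(-2*I*pi/3)
  chi_2          1             exp(-2*I*pi/3)  exp(2*I*pi/3) 

Spot check: chi_2(2) = zeta_3^(2*2) = zeta_3^4 = exp(2*I*pi/3).

Derivation: Z/3Z is abelian, so all 3 irreducible complex representations are 1-dimensional. They are given by chi_k(m) = zeta_3^(k*m) for k = 0,...,2. Row orthogonality: sum_m chi_k(m) conj(chi_l(m)) = 3 * [k = l].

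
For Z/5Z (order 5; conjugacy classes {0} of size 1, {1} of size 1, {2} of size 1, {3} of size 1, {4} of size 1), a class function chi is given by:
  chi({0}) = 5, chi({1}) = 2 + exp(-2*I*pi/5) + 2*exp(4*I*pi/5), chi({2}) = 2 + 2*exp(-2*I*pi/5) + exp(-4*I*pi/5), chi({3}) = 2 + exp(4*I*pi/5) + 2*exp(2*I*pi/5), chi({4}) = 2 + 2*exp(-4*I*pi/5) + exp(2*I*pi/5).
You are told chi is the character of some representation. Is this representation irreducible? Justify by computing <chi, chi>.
Not irreducible (reducible): <chi, chi> = 9 > 1.

Details: <chi, chi> = (1/|G|) sum_C |C| * |chi(C)|^2 = (1/5)[1*|5|^2 + 1*|2 + exp(-2*I*pi/5) + 2*exp(4*I*pi/5)|^2 + 1*|2 + 2*exp(-2*I*pi/5) + exp(-4*I*pi/5)|^2 + 1*|2 + exp(4*I*pi/5) + 2*exp(2*I*pi/5)|^2 + 1*|2 + 2*exp(-4*I*pi/5) + exp(2*I*pi/5)|^2]
  = (1/5)[(25) + (9 + 6*exp(-4*I*pi/5) + 2*exp(-2*I*pi/5) + 2*exp(2*I*pi/5) + 6*exp(4*I*pi/5)) + (9 + 6*exp(-2*I*pi/5) + 2*exp(-4*I*pi/5) + 2*exp(4*I*pi/5) + 6*exp(2*I*pi/5)) + (9 + 6*exp(-2*I*pi/5) + 2*exp(-4*I*pi/5) + 2*exp(4*I*pi/5) + 6*exp(2*I*pi/5)) + (9 + 6*exp(-4*I*pi/5) + 2*exp(-2*I*pi/5) + 2*exp(2*I*pi/5) + 6*exp(4*I*pi/5))] = 45/5 = 9.
(Exp terms are combined using exp(i*s)*conj(exp(i*t)) = exp(i*(s-t)), and sums of them are collapsed using the identity that for every m > 1 the m distinct m-th roots of unity sum to 0, e.g. 1 + exp(2*I*pi/3) + exp(-2*I*pi/3) = 0.)
A character is irreducible iff <chi, chi> = 1, so this representation is reducible.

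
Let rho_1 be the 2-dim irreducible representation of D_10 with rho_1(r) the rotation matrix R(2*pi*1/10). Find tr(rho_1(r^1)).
chi_{rho_1}(r^1) = 2*cos(2*pi*1*1/10) = 1/2 + sqrt(5)/2

Working: rho_1(r^1) is rotation by angle 2*pi*1*1/10, whose trace is 2*cos(2*pi*1*1/10) = 1/2 + sqrt(5)/2.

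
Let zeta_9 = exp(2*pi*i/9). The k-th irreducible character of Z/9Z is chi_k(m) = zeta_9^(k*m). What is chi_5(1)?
chi_5(1) = zeta_9^5 = exp(-8*I*pi/9)

Why: chi_5(1) = zeta_9^(5*1) = zeta_9^5. Since zeta_9^9 = 1, this equals zeta_9^5 = exp(2*pi*i*5/9) = exp(-8*I*pi/9).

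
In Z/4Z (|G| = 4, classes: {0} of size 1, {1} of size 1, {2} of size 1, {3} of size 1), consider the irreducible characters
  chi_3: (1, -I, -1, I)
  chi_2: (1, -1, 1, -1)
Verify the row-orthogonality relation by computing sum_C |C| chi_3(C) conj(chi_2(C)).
Sum = 0; so <chi_3, chi_2> = 0 (distinct irreducibles are orthogonal).

Explanation: Compute term by term over conjugacy classes (|C| * chi_3(C) * conj(chi_2(C))):
  1*(1)*conj(1) + 1*(-I)*conj(-1) + 1*(-1)*conj(1) + 1*(I)*conj(-1)
  = (1) + (I) + (-1) + (-I)
  = 0.
(Exp terms are combined using exp(i*s)*conj(exp(i*t)) = exp(i*(s-t)), and sums of them are collapsed using the identity that for every m > 1 the m distinct m-th roots of unity sum to 0, e.g. 1 + exp(2*I*pi/3) + exp(-2*I*pi/3) = 0.)
Dividing by |G| = 4 gives 0/4 = 0, matching the row-orthogonality relation <chi_3, chi_2> = [chi_3 = chi_2].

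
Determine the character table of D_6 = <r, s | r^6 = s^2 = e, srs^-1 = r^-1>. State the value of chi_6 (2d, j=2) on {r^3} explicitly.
Conjugacy classes: {e} of size 1, {r^3} of size 1, {r^1, r^5} of size 2, {r^2, r^4} of size 2, {s, sr^2, ...} of size 3, {sr, sr^3, ...} of size 3.
Character table:
  irrep \ class              {e} (size 1)  {r^3} (size 1)  {r^1, r^5} (size 2)  {r^2, r^4} (size 2)  {s, sr^2, ...} (size 3)  {sr, sr^3, ...} (size 3)
  chi_1 (triv)               1             1               1                    1                    1                        1                       
  chi_2 (sign: r->1, s->-1)  1             1               1                    1                    -1                       -1                      
  chi_3 (r->-1, s->1)        1             -1              -1                   1                    1                        -1                      
  chi_4 (r->-1, s->-1)       1             -1              -1                   1                    -1                       1                       
  chi_5 (2d, j=1)            2             -2              1                    -1                   0                        0                       
  chi_6 (2d, j=2)            2             2               -1                   -1                   0                        0                       

Spot check: chi_6 (2d, j=2) on {r^3} = 2.

Explanation: D_6 has order 2*6 = 12 with 6 conjugacy classes, hence 6 irreducibles. Sum of squared dims 1 + 1 + 1 + 1 + 4 + 4 = 12 = |G|. Linear characters come from the abelianisation; the 2-dimensional irreps have character r^k -> 2*cos(2*pi*j*k/6), reflections -> 0.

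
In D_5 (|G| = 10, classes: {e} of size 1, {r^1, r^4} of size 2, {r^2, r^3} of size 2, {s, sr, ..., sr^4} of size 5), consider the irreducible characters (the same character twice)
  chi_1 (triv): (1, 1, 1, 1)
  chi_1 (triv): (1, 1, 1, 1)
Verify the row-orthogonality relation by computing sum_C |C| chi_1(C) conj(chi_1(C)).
Sum = 10 = |G| = 10; so <chi_1, chi_1> = 1 (norm-1 confirms irreducibility).

Justification: Compute term by term over conjugacy classes (|C| * chi_1(C) * conj(chi_1(C))):
  1*(1)*conj(1) + 2*(1)*conj(1) + 2*(1)*conj(1) + 5*(1)*conj(1)
  = (1) + (2) + (2) + (5)
  = 10.
Dividing by |G| = 10 gives 10/10 = 1, matching the row-orthogonality relation <chi_1, chi_1> = [chi_1 = chi_1].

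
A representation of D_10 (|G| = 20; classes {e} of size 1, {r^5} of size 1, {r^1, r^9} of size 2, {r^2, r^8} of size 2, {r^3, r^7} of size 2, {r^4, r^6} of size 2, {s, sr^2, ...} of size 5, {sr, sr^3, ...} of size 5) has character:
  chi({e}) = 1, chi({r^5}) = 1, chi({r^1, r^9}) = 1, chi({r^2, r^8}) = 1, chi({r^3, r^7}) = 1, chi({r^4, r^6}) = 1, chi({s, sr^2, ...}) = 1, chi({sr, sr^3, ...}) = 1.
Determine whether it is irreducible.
Irreducible: <chi, chi> = 1.

Justification: <chi, chi> = (1/|G|) sum_C |C| * |chi(C)|^2 = (1/20)[1*|1|^2 + 1*|1|^2 + 2*|1|^2 + 2*|1|^2 + 2*|1|^2 + 2*|1|^2 + 5*|1|^2 + 5*|1|^2]
  = (1/20)[(1) + (1) + (2) + (2) + (2) + (2) + (5) + (5)] = 20/20 = 1.
A character is irreducible iff <chi, chi> = 1, so this representation is irreducible.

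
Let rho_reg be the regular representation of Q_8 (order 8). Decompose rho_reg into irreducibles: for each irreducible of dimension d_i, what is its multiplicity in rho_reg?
Each irreducible V_i of dimension d_i appears with multiplicity d_i, i.e. rho_reg = (direct sum over all irreducibles V_i) d_i V_i. The irreducible dimensions for Q_8 are 1, 1, 1, 1, 2: 4 irreducibles of dimension 1, each with multiplicity 1; 1 irreducible of dimension 2, with multiplicity 2. Total dimension 4*1*1 + 1*2*2 = 8 = |G|.

General theorem: in the regular representation of a finite group G, each irreducible appears with multiplicity equal to its dimension. Check: dim(rho_reg) = sum d_i^2 = 1 + 1 + 1 + 1 + 4 = 8 = |G|.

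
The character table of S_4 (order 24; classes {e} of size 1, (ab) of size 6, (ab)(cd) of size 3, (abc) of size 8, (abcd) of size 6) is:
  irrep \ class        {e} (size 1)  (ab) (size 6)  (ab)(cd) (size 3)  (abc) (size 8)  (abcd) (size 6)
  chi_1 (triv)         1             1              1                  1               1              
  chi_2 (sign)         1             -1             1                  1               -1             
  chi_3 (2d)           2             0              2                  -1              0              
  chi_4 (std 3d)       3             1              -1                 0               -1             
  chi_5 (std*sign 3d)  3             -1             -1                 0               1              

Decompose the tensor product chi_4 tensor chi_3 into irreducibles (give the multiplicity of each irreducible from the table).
chi_4 tensor chi_3 = chi_4 + chi_5 (all other irreducibles have multiplicity 0).

Proof sketch: The character of a tensor product is the pointwise product (chi_4 * chi_3)(C) = chi_4(C) * chi_3(C):
  {e}: (3)*(2), (ab): (1)*(0), (ab)(cd): (-1)*(2), (abc): (0)*(-1), (abcd): (-1)*(0)
so (chi_4 * chi_3) takes values
  {e} -> 6, (ab) -> 0, (ab)(cd) -> -2, (abc) -> 0, (abcd) -> 0.
Now take the inner product of this character with each irreducible chi from the table, <chi_4*chi_3, chi> = (1/24) sum_C |C| (chi_4*chi_3)(C) conj(chi(C)):
  <chi_4*chi_3, chi_1> = (1/24)[1*(6)*conj(1) + 6*(0)*conj(1) + 3*(-2)*conj(1) + 8*(0)*conj(1) + 6*(0)*conj(1)]
      = (1/24)[(6) + (0) + (-6) + (0) + (0)] = 0/24 = 0
  <chi_4*chi_3, chi_2> = (1/24)[1*(6)*conj(1) + 6*(0)*conj(-1) + 3*(-2)*conj(1) + 8*(0)*conj(1) + 6*(0)*conj(-1)]
      = (1/24)[(6) + (0) + (-6) + (0) + (0)] = 0/24 = 0
  <chi_4*chi_3, chi_3> = (1/24)[1*(6)*conj(2) + 6*(0)*conj(0) + 3*(-2)*conj(2) + 8*(0)*conj(-1) + 6*(0)*conj(0)]
      = (1/24)[(12) + (0) + (-12) + (0) + (0)] = 0/24 = 0
  <chi_4*chi_3, chi_4> = (1/24)[1*(6)*conj(3) + 6*(0)*conj(1) + 3*(-2)*conj(-1) + 8*(0)*conj(0) + 6*(0)*conj(-1)]
      = (1/24)[(18) + (0) + (6) + (0) + (0)] = 24/24 = 1
  <chi_4*chi_3, chi_5> = (1/24)[1*(6)*conj(3) + 6*(0)*conj(-1) + 3*(-2)*conj(-1) + 8*(0)*conj(0) + 6*(0)*conj(1)]
      = (1/24)[(18) + (0) + (6) + (0) + (0)] = 24/24 = 1
Hence the multiplicities are chi_4: 1, chi_5: 1. Dimension check: dim(chi_4)*dim(chi_3) = 3*2 = 6 and sum (mult * dim) = 1*3 + 1*3 = 6.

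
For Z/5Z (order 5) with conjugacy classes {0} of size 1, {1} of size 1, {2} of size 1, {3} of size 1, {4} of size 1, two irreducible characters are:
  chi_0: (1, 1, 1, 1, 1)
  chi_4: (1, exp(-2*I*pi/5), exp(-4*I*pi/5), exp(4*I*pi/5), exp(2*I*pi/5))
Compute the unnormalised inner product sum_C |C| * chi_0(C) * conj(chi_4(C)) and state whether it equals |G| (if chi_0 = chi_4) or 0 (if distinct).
Sum = 0; so <chi_0, chi_4> = 0 (distinct irreducibles are orthogonal).

Compute term by term over conjugacy classes (|C| * chi_0(C) * conj(chi_4(C))):
  1*(1)*conj(1) + 1*(1)*conj(exp(-2*I*pi/5)) + 1*(1)*conj(exp(-4*I*pi/5)) + 1*(1)*conj(exp(4*I*pi/5)) + 1*(1)*conj(exp(2*I*pi/5))
  = (1) + (exp(2*I*pi/5)) + (exp(4*I*pi/5)) + (exp(-4*I*pi/5)) + (exp(-2*I*pi/5))
  = 0.
(Exp terms are combined using exp(i*s)*conj(exp(i*t)) = exp(i*(s-t)), and sums of them are collapsed using the identity that for every m > 1 the m distinct m-th roots of unity sum to 0, e.g. 1 + exp(2*I*pi/3) + exp(-2*I*pi/3) = 0.)
Dividing by |G| = 5 gives 0/5 = 0, matching the row-orthogonality relation <chi_0, chi_4> = [chi_0 = chi_4].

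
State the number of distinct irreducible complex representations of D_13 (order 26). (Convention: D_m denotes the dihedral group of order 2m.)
8

Solution. The number of irreducible complex representations of a finite group equals its number of conjugacy classes. D_13 has 8 conjugacy classes ((n+3)/2 for n odd), so D_13 (order 26) has exactly 8 irreducible complex representations.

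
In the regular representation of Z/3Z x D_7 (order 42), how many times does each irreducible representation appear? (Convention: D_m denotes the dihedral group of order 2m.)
Each irreducible V_i of dimension d_i appears with multiplicity d_i, i.e. rho_reg = (direct sum over all irreducibles V_i) d_i V_i. The irreducible dimensions for Z/3Z x D_7 are 1, 1, 1, 1, 1, 1, 2, 2, 2, 2, 2, 2, 2, 2, 2: 6 irreducibles of dimension 1, each with multiplicity 1; 9 irreducibles of dimension 2, each with multiplicity 2. Total dimension 6*1*1 + 9*2*2 = 42 = |G|.

Explanation: General theorem: in the regular representation of a finite group G, each irreducible appears with multiplicity equal to its dimension. Check: dim(rho_reg) = sum d_i^2 = 1 + 1 + 1 + 1 + 1 + 1 + 4 + 4 + 4 + 4 + 4 + 4 + 4 + 4 + 4 = 42 = |G|.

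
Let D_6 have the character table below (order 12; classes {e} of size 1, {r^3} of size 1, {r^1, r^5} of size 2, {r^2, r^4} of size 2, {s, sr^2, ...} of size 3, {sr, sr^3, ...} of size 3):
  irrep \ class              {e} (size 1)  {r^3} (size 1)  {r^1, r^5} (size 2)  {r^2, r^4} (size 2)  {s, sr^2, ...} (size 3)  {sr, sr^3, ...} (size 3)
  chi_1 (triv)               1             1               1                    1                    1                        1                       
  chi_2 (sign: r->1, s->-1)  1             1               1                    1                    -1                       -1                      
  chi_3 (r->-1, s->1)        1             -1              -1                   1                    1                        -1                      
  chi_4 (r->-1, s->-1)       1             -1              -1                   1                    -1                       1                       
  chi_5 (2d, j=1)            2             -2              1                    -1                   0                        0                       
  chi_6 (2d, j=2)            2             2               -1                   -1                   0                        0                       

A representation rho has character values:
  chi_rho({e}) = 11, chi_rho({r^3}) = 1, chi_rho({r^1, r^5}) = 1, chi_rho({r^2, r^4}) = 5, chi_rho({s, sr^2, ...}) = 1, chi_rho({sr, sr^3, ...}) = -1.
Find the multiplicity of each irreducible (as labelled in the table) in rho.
Multiplicities: chi_1: 2, chi_2: 2, chi_3: 2, chi_4: 1, chi_5: 1, chi_6: 1.

Why: Use <chi_rho, chi> = (1/|G|) sum_C |C| * chi_rho(C) * conj(chi(C)) with |G| = 12 for each irreducible chi in the table:
  <chi_rho, chi_1> = (1/12)[1*(11)*conj(1) + 1*(1)*conj(1) + 2*(1)*conj(1) + 2*(5)*conj(1) + 3*(1)*conj(1) + 3*(-1)*conj(1)]
      = (1/12)[(11) + (1) + (2) + (10) + (3) + (-3)] = 24/12 = 2
  <chi_rho, chi_2> = (1/12)[1*(11)*conj(1) + 1*(1)*conj(1) + 2*(1)*conj(1) + 2*(5)*conj(1) + 3*(1)*conj(-1) + 3*(-1)*conj(-1)]
      = (1/12)[(11) + (1) + (2) + (10) + (-3) + (3)] = 24/12 = 2
  <chi_rho, chi_3> = (1/12)[1*(11)*conj(1) + 1*(1)*conj(-1) + 2*(1)*conj(-1) + 2*(5)*conj(1) + 3*(1)*conj(1) + 3*(-1)*conj(-1)]
      = (1/12)[(11) + (-1) + (-2) + (10) + (3) + (3)] = 24/12 = 2
  <chi_rho, chi_4> = (1/12)[1*(11)*conj(1) + 1*(1)*conj(-1) + 2*(1)*conj(-1) + 2*(5)*conj(1) + 3*(1)*conj(-1) + 3*(-1)*conj(1)]
      = (1/12)[(11) + (-1) + (-2) + (10) + (-3) + (-3)] = 12/12 = 1
  <chi_rho, chi_5> = (1/12)[1*(11)*conj(2) + 1*(1)*conj(-2) + 2*(1)*conj(1) + 2*(5)*conj(-1) + 3*(1)*conj(0) + 3*(-1)*conj(0)]
      = (1/12)[(22) + (-2) + (2) + (-10) + (0) + (0)] = 12/12 = 1
  <chi_rho, chi_6> = (1/12)[1*(11)*conj(2) + 1*(1)*conj(2) + 2*(1)*conj(-1) + 2*(5)*conj(-1) + 3*(1)*conj(0) + 3*(-1)*conj(0)]
      = (1/12)[(22) + (2) + (-2) + (-10) + (0) + (0)] = 12/12 = 1
Dimension check: dim(rho) = sum (mult * dim) = 2*1 + 2*1 + 2*1 + 1*1 + 1*2 + 1*2 = 11 = chi_rho(e) = 11.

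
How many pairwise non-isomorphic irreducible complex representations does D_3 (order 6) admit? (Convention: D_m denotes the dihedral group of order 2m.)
3

Why: The number of irreducible complex representations of a finite group equals its number of conjugacy classes. D_3 has 3 conjugacy classes ((n+3)/2 for n odd), so D_3 (order 6) has exactly 3 irreducible complex representations.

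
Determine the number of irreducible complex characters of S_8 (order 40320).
22

Argument: The number of irreducible complex representations of a finite group equals its number of conjugacy classes. Conjugacy classes in S_8 correspond to cycle types, i.e. partitions of 8; there are p(8) = 22 of them, so S_8 (order 40320) has exactly 22 irreducible complex representations.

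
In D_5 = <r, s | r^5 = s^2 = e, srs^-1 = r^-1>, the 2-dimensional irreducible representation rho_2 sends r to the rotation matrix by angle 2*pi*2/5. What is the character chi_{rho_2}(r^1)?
chi_{rho_2}(r^1) = 2*cos(2*pi*2*1/5) = -sqrt(5)/2 - 1/2

Reasoning: rho_2(r^1) is rotation by angle 2*pi*2*1/5, whose trace is 2*cos(2*pi*2*1/5) = -sqrt(5)/2 - 1/2.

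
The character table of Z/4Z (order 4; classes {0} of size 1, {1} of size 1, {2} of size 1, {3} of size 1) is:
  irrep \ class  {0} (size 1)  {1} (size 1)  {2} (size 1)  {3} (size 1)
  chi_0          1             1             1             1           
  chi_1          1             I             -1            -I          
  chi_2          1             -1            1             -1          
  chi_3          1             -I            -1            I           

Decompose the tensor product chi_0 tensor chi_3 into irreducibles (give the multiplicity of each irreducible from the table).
chi_0 tensor chi_3 = chi_3 (all other irreducibles have multiplicity 0).

Why: The character of a tensor product is the pointwise product (chi_0 * chi_3)(C) = chi_0(C) * chi_3(C):
  {0}: (1)*(1), {1}: (1)*(-I), {2}: (1)*(-1), {3}: (1)*(I)
so (chi_0 * chi_3) takes values
  {0} -> 1, {1} -> -I, {2} -> -1, {3} -> I.
Now take the inner product of this character with each irreducible chi from the table, <chi_0*chi_3, chi> = (1/4) sum_C |C| (chi_0*chi_3)(C) conj(chi(C)):
  <chi_0*chi_3, chi_0> = (1/4)[1*(1)*conj(1) + 1*(-I)*conj(1) + 1*(-1)*conj(1) + 1*(I)*conj(1)]
      = (1/4)[(1) + (-I) + (-1) + (I)] = 0/4 = 0
  <chi_0*chi_3, chi_1> = (1/4)[1*(1)*conj(1) + 1*(-I)*conj(I) + 1*(-1)*conj(-1) + 1*(I)*conj(-I)]
      = (1/4)[(1) + (-1) + (1) + (-1)] = 0/4 = 0
  <chi_0*chi_3, chi_2> = (1/4)[1*(1)*conj(1) + 1*(-I)*conj(-1) + 1*(-1)*conj(1) + 1*(I)*conj(-1)]
      = (1/4)[(1) + (I) + (-1) + (-I)] = 0/4 = 0
  <chi_0*chi_3, chi_3> = (1/4)[1*(1)*conj(1) + 1*(-I)*conj(-I) + 1*(-1)*conj(-1) + 1*(I)*conj(I)]
      = (1/4)[(1) + (1) + (1) + (1)] = 4/4 = 1
(Exp terms are combined using exp(i*s)*conj(exp(i*t)) = exp(i*(s-t)), and sums of them are collapsed using the identity that for every m > 1 the m distinct m-th roots of unity sum to 0, e.g. 1 + exp(2*I*pi/3) + exp(-2*I*pi/3) = 0.)
Hence the multiplicities are chi_3: 1. Dimension check: dim(chi_0)*dim(chi_3) = 1*1 = 1 and sum (mult * dim) = 1*1 = 1.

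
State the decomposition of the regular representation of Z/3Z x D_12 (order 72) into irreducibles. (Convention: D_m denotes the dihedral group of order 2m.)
Each irreducible V_i of dimension d_i appears with multiplicity d_i, i.e. rho_reg = (direct sum over all irreducibles V_i) d_i V_i. The irreducible dimensions for Z/3Z x D_12 are 1, 1, 1, 1, 1, 1, 1, 1, 1, 1, 1, 1, 2, 2, 2, 2, 2, 2, 2, 2, 2, 2, 2, 2, 2, 2, 2: 12 irreducibles of dimension 1, each with multiplicity 1; 15 irreducibles of dimension 2, each with multiplicity 2. Total dimension 12*1*1 + 15*2*2 = 72 = |G|.

Proof sketch: General theorem: in the regular representation of a finite group G, each irreducible appears with multiplicity equal to its dimension. Check: dim(rho_reg) = sum d_i^2 = 1 + 1 + 1 + 1 + 1 + 1 + 1 + 1 + 1 + 1 + 1 + 1 + 4 + 4 + 4 + 4 + 4 + 4 + 4 + 4 + 4 + 4 + 4 + 4 + 4 + 4 + 4 = 72 = |G|.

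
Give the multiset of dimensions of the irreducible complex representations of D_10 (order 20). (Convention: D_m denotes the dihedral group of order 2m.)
Dimensions: 1, 1, 1, 1, 2, 2, 2, 2

Argument: There are 8 irreducibles (= number of conjugacy classes). Their dimensions d_i satisfy sum d_i^2 = |G| = 20: 1 + 1 + 1 + 1 + 4 + 4 + 4 + 4 = 20.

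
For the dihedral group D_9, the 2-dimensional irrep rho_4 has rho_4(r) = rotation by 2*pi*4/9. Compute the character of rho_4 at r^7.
chi_{rho_4}(r^7) = 2*cos(2*pi*4*7/9) = 2*cos(56*pi/9)

rho_4(r^7) is rotation by angle 2*pi*4*7/9, whose trace is 2*cos(2*pi*4*7/9) = 2*cos(56*pi/9).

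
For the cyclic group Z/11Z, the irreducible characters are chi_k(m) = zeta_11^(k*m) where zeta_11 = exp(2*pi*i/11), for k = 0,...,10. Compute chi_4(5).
chi_4(5) = zeta_11^20 = exp(-4*I*pi/11)

Working: chi_4(5) = zeta_11^(4*5) = zeta_11^20. Since zeta_11^11 = 1, this equals zeta_11^9 = exp(2*pi*i*9/11) = exp(-4*I*pi/11).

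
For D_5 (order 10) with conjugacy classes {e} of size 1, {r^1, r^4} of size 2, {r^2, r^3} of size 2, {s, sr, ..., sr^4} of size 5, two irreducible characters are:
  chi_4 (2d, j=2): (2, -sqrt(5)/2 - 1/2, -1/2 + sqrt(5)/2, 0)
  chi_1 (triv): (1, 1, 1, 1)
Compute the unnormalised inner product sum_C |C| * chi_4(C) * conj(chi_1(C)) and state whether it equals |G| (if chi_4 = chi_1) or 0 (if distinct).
Sum = 0; so <chi_4, chi_1> = 0 (distinct irreducibles are orthogonal).

Justification: Compute term by term over conjugacy classes (|C| * chi_4(C) * conj(chi_1(C))):
  1*(2)*conj(1) + 2*(-sqrt(5)/2 - 1/2)*conj(1) + 2*(-1/2 + sqrt(5)/2)*conj(1) + 5*(0)*conj(1)
  = (2) + (-sqrt(5) - 1) + (-1 + sqrt(5)) + (0)
  = 0.
Dividing by |G| = 10 gives 0/10 = 0, matching the row-orthogonality relation <chi_4, chi_1> = [chi_4 = chi_1].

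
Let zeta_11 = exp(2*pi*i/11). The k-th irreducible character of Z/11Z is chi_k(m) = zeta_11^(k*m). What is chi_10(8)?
chi_10(8) = zeta_11^80 = exp(6*I*pi/11)

Derivation: chi_10(8) = zeta_11^(10*8) = zeta_11^80. Since zeta_11^11 = 1, this equals zeta_11^3 = exp(2*pi*i*3/11) = exp(6*I*pi/11).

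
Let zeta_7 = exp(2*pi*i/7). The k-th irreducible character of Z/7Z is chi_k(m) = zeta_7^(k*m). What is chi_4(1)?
chi_4(1) = zeta_7^4 = exp(-6*I*pi/7)

Argument: chi_4(1) = zeta_7^(4*1) = zeta_7^4. Since zeta_7^7 = 1, this equals zeta_7^4 = exp(2*pi*i*4/7) = exp(-6*I*pi/7).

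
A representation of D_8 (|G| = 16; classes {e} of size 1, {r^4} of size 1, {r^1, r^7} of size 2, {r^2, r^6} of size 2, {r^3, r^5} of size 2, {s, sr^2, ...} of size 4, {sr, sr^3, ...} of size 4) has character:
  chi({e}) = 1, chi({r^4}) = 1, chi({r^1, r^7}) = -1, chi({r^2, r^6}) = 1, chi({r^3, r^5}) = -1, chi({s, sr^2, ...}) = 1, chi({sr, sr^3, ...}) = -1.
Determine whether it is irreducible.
Irreducible: <chi, chi> = 1.

Justification: <chi, chi> = (1/|G|) sum_C |C| * |chi(C)|^2 = (1/16)[1*|1|^2 + 1*|1|^2 + 2*|-1|^2 + 2*|1|^2 + 2*|-1|^2 + 4*|1|^2 + 4*|-1|^2]
  = (1/16)[(1) + (1) + (2) + (2) + (2) + (4) + (4)] = 16/16 = 1.
A character is irreducible iff <chi, chi> = 1, so this representation is irreducible.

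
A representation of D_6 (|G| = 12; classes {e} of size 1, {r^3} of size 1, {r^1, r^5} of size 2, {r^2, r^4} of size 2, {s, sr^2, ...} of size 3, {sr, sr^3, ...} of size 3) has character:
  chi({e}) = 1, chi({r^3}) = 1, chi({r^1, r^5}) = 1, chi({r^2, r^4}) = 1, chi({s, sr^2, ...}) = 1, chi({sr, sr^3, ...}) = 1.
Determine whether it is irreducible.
Irreducible: <chi, chi> = 1.

Derivation: <chi, chi> = (1/|G|) sum_C |C| * |chi(C)|^2 = (1/12)[1*|1|^2 + 1*|1|^2 + 2*|1|^2 + 2*|1|^2 + 3*|1|^2 + 3*|1|^2]
  = (1/12)[(1) + (1) + (2) + (2) + (3) + (3)] = 12/12 = 1.
A character is irreducible iff <chi, chi> = 1, so this representation is irreducible.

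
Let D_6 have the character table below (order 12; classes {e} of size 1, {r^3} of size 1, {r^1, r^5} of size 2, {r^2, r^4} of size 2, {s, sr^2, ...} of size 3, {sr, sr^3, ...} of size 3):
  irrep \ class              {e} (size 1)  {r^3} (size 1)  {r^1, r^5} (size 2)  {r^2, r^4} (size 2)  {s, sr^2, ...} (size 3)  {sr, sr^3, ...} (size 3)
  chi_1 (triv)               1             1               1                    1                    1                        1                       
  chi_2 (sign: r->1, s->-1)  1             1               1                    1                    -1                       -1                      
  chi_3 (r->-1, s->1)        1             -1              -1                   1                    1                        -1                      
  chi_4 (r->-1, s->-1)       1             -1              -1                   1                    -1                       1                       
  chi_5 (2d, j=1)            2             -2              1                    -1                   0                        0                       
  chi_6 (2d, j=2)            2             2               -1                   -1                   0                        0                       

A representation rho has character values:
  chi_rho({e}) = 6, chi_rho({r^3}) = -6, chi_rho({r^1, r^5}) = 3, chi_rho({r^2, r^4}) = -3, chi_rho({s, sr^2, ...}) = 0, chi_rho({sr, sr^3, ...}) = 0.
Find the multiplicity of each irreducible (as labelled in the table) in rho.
Multiplicities: chi_1: 0, chi_2: 0, chi_3: 0, chi_4: 0, chi_5: 3, chi_6: 0.

Proof sketch: Use <chi_rho, chi> = (1/|G|) sum_C |C| * chi_rho(C) * conj(chi(C)) with |G| = 12 for each irreducible chi in the table:
  <chi_rho, chi_1> = (1/12)[1*(6)*conj(1) + 1*(-6)*conj(1) + 2*(3)*conj(1) + 2*(-3)*conj(1) + 3*(0)*conj(1) + 3*(0)*conj(1)]
      = (1/12)[(6) + (-6) + (6) + (-6) + (0) + (0)] = 0/12 = 0
  <chi_rho, chi_2> = (1/12)[1*(6)*conj(1) + 1*(-6)*conj(1) + 2*(3)*conj(1) + 2*(-3)*conj(1) + 3*(0)*conj(-1) + 3*(0)*conj(-1)]
      = (1/12)[(6) + (-6) + (6) + (-6) + (0) + (0)] = 0/12 = 0
  <chi_rho, chi_3> = (1/12)[1*(6)*conj(1) + 1*(-6)*conj(-1) + 2*(3)*conj(-1) + 2*(-3)*conj(1) + 3*(0)*conj(1) + 3*(0)*conj(-1)]
      = (1/12)[(6) + (6) + (-6) + (-6) + (0) + (0)] = 0/12 = 0
  <chi_rho, chi_4> = (1/12)[1*(6)*conj(1) + 1*(-6)*conj(-1) + 2*(3)*conj(-1) + 2*(-3)*conj(1) + 3*(0)*conj(-1) + 3*(0)*conj(1)]
      = (1/12)[(6) + (6) + (-6) + (-6) + (0) + (0)] = 0/12 = 0
  <chi_rho, chi_5> = (1/12)[1*(6)*conj(2) + 1*(-6)*conj(-2) + 2*(3)*conj(1) + 2*(-3)*conj(-1) + 3*(0)*conj(0) + 3*(0)*conj(0)]
      = (1/12)[(12) + (12) + (6) + (6) + (0) + (0)] = 36/12 = 3
  <chi_rho, chi_6> = (1/12)[1*(6)*conj(2) + 1*(-6)*conj(2) + 2*(3)*conj(-1) + 2*(-3)*conj(-1) + 3*(0)*conj(0) + 3*(0)*conj(0)]
      = (1/12)[(12) + (-12) + (-6) + (6) + (0) + (0)] = 0/12 = 0
Dimension check: dim(rho) = sum (mult * dim) = 0*1 + 0*1 + 0*1 + 0*1 + 3*2 + 0*2 = 6 = chi_rho(e) = 6.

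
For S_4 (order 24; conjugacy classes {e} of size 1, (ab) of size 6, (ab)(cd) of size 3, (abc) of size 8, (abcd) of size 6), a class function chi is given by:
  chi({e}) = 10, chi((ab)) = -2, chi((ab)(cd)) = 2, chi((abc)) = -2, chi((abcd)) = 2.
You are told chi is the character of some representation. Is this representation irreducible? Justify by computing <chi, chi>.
Not irreducible (reducible): <chi, chi> = 8 > 1.

Argument: <chi, chi> = (1/|G|) sum_C |C| * |chi(C)|^2 = (1/24)[1*|10|^2 + 6*|-2|^2 + 3*|2|^2 + 8*|-2|^2 + 6*|2|^2]
  = (1/24)[(100) + (24) + (12) + (32) + (24)] = 192/24 = 8.
A character is irreducible iff <chi, chi> = 1, so this representation is reducible.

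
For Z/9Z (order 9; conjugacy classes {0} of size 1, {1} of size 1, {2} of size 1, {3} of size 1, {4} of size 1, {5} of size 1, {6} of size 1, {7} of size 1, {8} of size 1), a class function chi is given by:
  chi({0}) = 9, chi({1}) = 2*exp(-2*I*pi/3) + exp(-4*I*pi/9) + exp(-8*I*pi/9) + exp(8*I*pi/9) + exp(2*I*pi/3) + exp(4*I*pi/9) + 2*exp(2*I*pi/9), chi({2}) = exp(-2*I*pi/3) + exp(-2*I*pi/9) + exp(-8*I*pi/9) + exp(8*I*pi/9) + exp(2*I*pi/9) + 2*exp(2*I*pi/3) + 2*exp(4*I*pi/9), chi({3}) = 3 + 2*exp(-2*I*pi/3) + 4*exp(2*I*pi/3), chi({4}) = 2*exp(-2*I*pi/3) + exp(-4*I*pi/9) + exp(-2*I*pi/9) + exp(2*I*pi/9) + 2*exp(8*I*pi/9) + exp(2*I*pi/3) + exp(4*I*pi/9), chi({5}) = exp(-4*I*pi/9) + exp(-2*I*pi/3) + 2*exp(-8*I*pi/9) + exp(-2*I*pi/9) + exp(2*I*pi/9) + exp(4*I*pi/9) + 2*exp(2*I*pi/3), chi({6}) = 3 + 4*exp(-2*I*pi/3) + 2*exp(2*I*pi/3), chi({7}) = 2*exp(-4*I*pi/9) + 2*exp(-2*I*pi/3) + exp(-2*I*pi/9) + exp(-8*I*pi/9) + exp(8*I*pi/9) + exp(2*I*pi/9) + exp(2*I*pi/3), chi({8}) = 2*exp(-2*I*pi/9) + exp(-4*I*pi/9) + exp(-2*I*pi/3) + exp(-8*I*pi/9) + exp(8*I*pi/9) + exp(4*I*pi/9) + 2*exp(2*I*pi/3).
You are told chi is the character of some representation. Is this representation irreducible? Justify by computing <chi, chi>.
Not irreducible (reducible): <chi, chi> = 13 > 1.

Why: <chi, chi> = (1/|G|) sum_C |C| * |chi(C)|^2 = (1/9)[1*|9|^2 + 1*|2*exp(-2*I*pi/3) + exp(-4*I*pi/9) + exp(-8*I*pi/9) + exp(8*I*pi/9) + exp(2*I*pi/3) + exp(4*I*pi/9) + 2*exp(2*I*pi/9)|^2 + 1*|exp(-2*I*pi/3) + exp(-2*I*pi/9) + exp(-8*I*pi/9) + exp(8*I*pi/9) + exp(2*I*pi/9) + 2*exp(2*I*pi/3) + 2*exp(4*I*pi/9)|^2 + 1*|3 + 2*exp(-2*I*pi/3) + 4*exp(2*I*pi/3)|^2 + 1*|2*exp(-2*I*pi/3) + exp(-4*I*pi/9) + exp(-2*I*pi/9) + exp(2*I*pi/9) + 2*exp(8*I*pi/9) + exp(2*I*pi/3) + exp(4*I*pi/9)|^2 + 1*|exp(-4*I*pi/9) + exp(-2*I*pi/3) + 2*exp(-8*I*pi/9) + exp(-2*I*pi/9) + exp(2*I*pi/9) + exp(4*I*pi/9) + 2*exp(2*I*pi/3)|^2 + 1*|3 + 4*exp(-2*I*pi/3) + 2*exp(2*I*pi/3)|^2 + 1*|2*exp(-4*I*pi/9) + 2*exp(-2*I*pi/3) + exp(-2*I*pi/9) + exp(-8*I*pi/9) + exp(8*I*pi/9) + exp(2*I*pi/9) + exp(2*I*pi/3)|^2 + 1*|2*exp(-2*I*pi/9) + exp(-4*I*pi/9) + exp(-2*I*pi/3) + exp(-8*I*pi/9) + exp(8*I*pi/9) + exp(4*I*pi/9) + 2*exp(2*I*pi/3)|^2]
  = (1/9)[(81) + (13 + 8*exp(-2*I*pi/3) + 7*exp(-4*I*pi/9) + 9*exp(-2*I*pi/9) + 10*exp(-8*I*pi/9) + 10*exp(8*I*pi/9) + 9*exp(2*I*pi/9) + 7*exp(4*I*pi/9) + 8*exp(2*I*pi/3)) + (13 + 9*exp(-4*I*pi/9) + 8*exp(-2*I*pi/3) + 10*exp(-2*I*pi/9) + 7*exp(-8*I*pi/9) + 7*exp(8*I*pi/9) + 10*exp(2*I*pi/9) + 8*exp(2*I*pi/3) + 9*exp(4*I*pi/9)) + (3) + (13 + 10*exp(-4*I*pi/9) + 8*exp(-2*I*pi/3) + 7*exp(-2*I*pi/9) + 9*exp(-8*I*pi/9) + 9*exp(8*I*pi/9) + 7*exp(2*I*pi/9) + 8*exp(2*I*pi/3) + 10*exp(4*I*pi/9)) + (13 + 10*exp(-4*I*pi/9) + 8*exp(-2*I*pi/3) + 7*exp(-2*I*pi/9) + 9*exp(-8*I*pi/9) + 9*exp(8*I*pi/9) + 7*exp(2*I*pi/9) + 8*exp(2*I*pi/3) + 10*exp(4*I*pi/9)) + (3) + (13 + 9*exp(-4*I*pi/9) + 8*exp(-2*I*pi/3) + 10*exp(-2*I*pi/9) + 7*exp(-8*I*pi/9) + 7*exp(8*I*pi/9) + 10*exp(2*I*pi/9) + 8*exp(2*I*pi/3) + 9*exp(4*I*pi/9)) + (13 + 8*exp(-2*I*pi/3) + 7*exp(-4*I*pi/9) + 9*exp(-2*I*pi/9) + 10*exp(-8*I*pi/9) + 10*exp(8*I*pi/9) + 9*exp(2*I*pi/9) + 7*exp(4*I*pi/9) + 8*exp(2*I*pi/3))] = 117/9 = 13.
(Exp terms are combined using exp(i*s)*conj(exp(i*t)) = exp(i*(s-t)), and sums of them are collapsed using the identity that for every m > 1 the m distinct m-th roots of unity sum to 0, e.g. 1 + exp(2*I*pi/3) + exp(-2*I*pi/3) = 0.)
A character is irreducible iff <chi, chi> = 1, so this representation is reducible.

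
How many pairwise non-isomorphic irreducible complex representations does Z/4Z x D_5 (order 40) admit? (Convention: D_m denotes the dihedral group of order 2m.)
16

Reasoning: The number of irreducible complex representations of a finite group equals its number of conjugacy classes. For a direct product, #classes(G x H) = #classes(G) * #classes(H). Z/4Z has 4 classes (abelian), D_5 has 4 classes, so 4 * 4 = 16, so Z/4Z x D_5 (order 40) has exactly 16 irreducible complex representations.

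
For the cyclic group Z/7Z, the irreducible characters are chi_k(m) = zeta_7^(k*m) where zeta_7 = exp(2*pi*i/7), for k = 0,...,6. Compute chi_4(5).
chi_4(5) = zeta_7^20 = exp(-2*I*pi/7)

chi_4(5) = zeta_7^(4*5) = zeta_7^20. Since zeta_7^7 = 1, this equals zeta_7^6 = exp(2*pi*i*6/7) = exp(-2*I*pi/7).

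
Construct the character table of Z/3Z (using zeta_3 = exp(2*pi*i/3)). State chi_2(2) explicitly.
Character table of Z/3Z (irreps indexed chi_0,...,chi_2 with chi_k(m) = zeta_3^(k*m), zeta_3 = exp(2*pi*i/3)):
  irrep \ class  {0} (size 1)  {1} (size 1)    {2} (size 1)  
  chi_0          1             1               1             
  chi_1          1             exp(2*I*pi/3)   exp(-2*I*pi/3)
  chi_2          1             exp(-2*I*pi/3)  exp(2*I*pi/3) 

Spot check: chi_2(2) = zeta_3^(2*2) = zeta_3^4 = exp(2*I*pi/3).

Working: Z/3Z is abelian, so all 3 irreducible complex representations are 1-dimensional. They are given by chi_k(m) = zeta_3^(k*m) for k = 0,...,2. Row orthogonality: sum_m chi_k(m) conj(chi_l(m)) = 3 * [k = l].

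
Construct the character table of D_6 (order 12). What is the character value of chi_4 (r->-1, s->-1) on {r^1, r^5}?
Conjugacy classes: {e} of size 1, {r^3} of size 1, {r^1, r^5} of size 2, {r^2, r^4} of size 2, {s, sr^2, ...} of size 3, {sr, sr^3, ...} of size 3.
Character table:
  irrep \ class              {e} (size 1)  {r^3} (size 1)  {r^1, r^5} (size 2)  {r^2, r^4} (size 2)  {s, sr^2, ...} (size 3)  {sr, sr^3, ...} (size 3)
  chi_1 (triv)               1             1               1                    1                    1                        1                       
  chi_2 (sign: r->1, s->-1)  1             1               1                    1                    -1                       -1                      
  chi_3 (r->-1, s->1)        1             -1              -1                   1                    1                        -1                      
  chi_4 (r->-1, s->-1)       1             -1              -1                   1                    -1                       1                       
  chi_5 (2d, j=1)            2             -2              1                    -1                   0                        0                       
  chi_6 (2d, j=2)            2             2               -1                   -1                   0                        0                       

Spot check: chi_4 (r->-1, s->-1) on {r^1, r^5} = -1.

D_6 has order 2*6 = 12 with 6 conjugacy classes, hence 6 irreducibles. Sum of squared dims 1 + 1 + 1 + 1 + 4 + 4 = 12 = |G|. Linear characters come from the abelianisation; the 2-dimensional irreps have character r^k -> 2*cos(2*pi*j*k/6), reflections -> 0.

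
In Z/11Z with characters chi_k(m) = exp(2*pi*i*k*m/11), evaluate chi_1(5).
chi_1(5) = zeta_11^5 = exp(10*I*pi/11)

Explanation: chi_1(5) = zeta_11^(1*5) = zeta_11^5. Since zeta_11^11 = 1, this equals zeta_11^5 = exp(2*pi*i*5/11) = exp(10*I*pi/11).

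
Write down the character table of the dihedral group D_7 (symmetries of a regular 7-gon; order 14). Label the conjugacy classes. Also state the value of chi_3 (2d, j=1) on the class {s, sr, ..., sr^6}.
Conjugacy classes: {e} of size 1, {r^1, r^6} of size 2, {r^2, r^5} of size 2, {r^3, r^4} of size 2, {s, sr, ..., sr^6} of size 7.
Character table:
  irrep \ class              {e} (size 1)  {r^1, r^6} (size 2)  {r^2, r^5} (size 2)  {r^3, r^4} (size 2)  {s, sr, ..., sr^6} (size 7)
  chi_1 (triv)               1             1                    1                    1                    1                          
  chi_2 (sign: r->1, s->-1)  1             1                    1                    1                    -1                         
  chi_3 (2d, j=1)            2             2*cos(2*pi/7)        -2*cos(3*pi/7)       -2*cos(pi/7)         0                          
  chi_4 (2d, j=2)            2             -2*cos(3*pi/7)       -2*cos(pi/7)         2*cos(2*pi/7)        0                          
  chi_5 (2d, j=3)            2             -2*cos(pi/7)         2*cos(2*pi/7)        -2*cos(3*pi/7)       0                          

Spot check: chi_3 (2d, j=1) on {s, sr, ..., sr^6} = 0.

Derivation: D_7 has order 2*7 = 14 with 5 conjugacy classes, hence 5 irreducibles. Sum of squared dims 1 + 1 + 4 + 4 + 4 = 14 = |G|. Linear characters come from the abelianisation; the 2-dimensional irreps have character r^k -> 2*cos(2*pi*j*k/7), reflections -> 0.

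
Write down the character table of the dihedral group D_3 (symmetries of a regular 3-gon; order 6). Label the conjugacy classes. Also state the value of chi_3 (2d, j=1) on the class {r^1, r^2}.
Conjugacy classes: {e} of size 1, {r^1, r^2} of size 2, {s, sr, ..., sr^2} of size 3.
Character table:
  irrep \ class              {e} (size 1)  {r^1, r^2} (size 2)  {s, sr, ..., sr^2} (size 3)
  chi_1 (triv)               1             1                    1                          
  chi_2 (sign: r->1, s->-1)  1             1                    -1                         
  chi_3 (2d, j=1)            2             -1                   0                          

Spot check: chi_3 (2d, j=1) on {r^1, r^2} = -1.

Argument: D_3 has order 2*3 = 6 with 3 conjugacy classes, hence 3 irreducibles. Sum of squared dims 1 + 1 + 4 = 6 = |G|. Linear characters come from the abelianisation; the 2-dimensional irreps have character r^k -> 2*cos(2*pi*j*k/3), reflections -> 0.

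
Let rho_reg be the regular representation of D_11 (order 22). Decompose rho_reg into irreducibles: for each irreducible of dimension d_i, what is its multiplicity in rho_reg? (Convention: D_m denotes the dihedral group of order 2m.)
Each irreducible V_i of dimension d_i appears with multiplicity d_i, i.e. rho_reg = (direct sum over all irreducibles V_i) d_i V_i. The irreducible dimensions for D_11 are 1, 1, 2, 2, 2, 2, 2: 2 irreducibles of dimension 1, each with multiplicity 1; 5 irreducibles of dimension 2, each with multiplicity 2. Total dimension 2*1*1 + 5*2*2 = 22 = |G|.

General theorem: in the regular representation of a finite group G, each irreducible appears with multiplicity equal to its dimension. Check: dim(rho_reg) = sum d_i^2 = 1 + 1 + 4 + 4 + 4 + 4 + 4 = 22 = |G|.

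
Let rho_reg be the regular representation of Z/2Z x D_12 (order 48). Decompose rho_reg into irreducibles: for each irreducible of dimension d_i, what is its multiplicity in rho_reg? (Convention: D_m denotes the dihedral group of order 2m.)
Each irreducible V_i of dimension d_i appears with multiplicity d_i, i.e. rho_reg = (direct sum over all irreducibles V_i) d_i V_i. The irreducible dimensions for Z/2Z x D_12 are 1, 1, 1, 1, 1, 1, 1, 1, 2, 2, 2, 2, 2, 2, 2, 2, 2, 2: 8 irreducibles of dimension 1, each with multiplicity 1; 10 irreducibles of dimension 2, each with multiplicity 2. Total dimension 8*1*1 + 10*2*2 = 48 = |G|.

Reasoning: General theorem: in the regular representation of a finite group G, each irreducible appears with multiplicity equal to its dimension. Check: dim(rho_reg) = sum d_i^2 = 1 + 1 + 1 + 1 + 1 + 1 + 1 + 1 + 4 + 4 + 4 + 4 + 4 + 4 + 4 + 4 + 4 + 4 = 48 = |G|.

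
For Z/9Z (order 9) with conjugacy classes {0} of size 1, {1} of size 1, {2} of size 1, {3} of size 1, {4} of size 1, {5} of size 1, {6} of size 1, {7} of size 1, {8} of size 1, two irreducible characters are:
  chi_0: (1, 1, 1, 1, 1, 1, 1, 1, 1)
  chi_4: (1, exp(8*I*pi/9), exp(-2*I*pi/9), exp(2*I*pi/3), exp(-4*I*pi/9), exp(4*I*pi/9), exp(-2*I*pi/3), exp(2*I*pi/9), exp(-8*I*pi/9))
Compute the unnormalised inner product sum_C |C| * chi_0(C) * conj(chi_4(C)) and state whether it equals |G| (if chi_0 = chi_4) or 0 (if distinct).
Sum = 0; so <chi_0, chi_4> = 0 (distinct irreducibles are orthogonal).

Solution. Compute term by term over conjugacy classes (|C| * chi_0(C) * conj(chi_4(C))):
  1*(1)*conj(1) + 1*(1)*conj(exp(8*I*pi/9)) + 1*(1)*conj(exp(-2*I*pi/9)) + 1*(1)*conj(exp(2*I*pi/3)) + 1*(1)*conj(exp(-4*I*pi/9)) + 1*(1)*conj(exp(4*I*pi/9)) + 1*(1)*conj(exp(-2*I*pi/3)) + 1*(1)*conj(exp(2*I*pi/9)) + 1*(1)*conj(exp(-8*I*pi/9))
  = (1) + (exp(-8*I*pi/9)) + (exp(2*I*pi/9)) + (exp(-2*I*pi/3)) + (exp(4*I*pi/9)) + (exp(-4*I*pi/9)) + (exp(2*I*pi/3)) + (exp(-2*I*pi/9)) + (exp(8*I*pi/9))
  = 0.
(Exp terms are combined using exp(i*s)*conj(exp(i*t)) = exp(i*(s-t)), and sums of them are collapsed using the identity that for every m > 1 the m distinct m-th roots of unity sum to 0, e.g. 1 + exp(2*I*pi/3) + exp(-2*I*pi/3) = 0.)
Dividing by |G| = 9 gives 0/9 = 0, matching the row-orthogonality relation <chi_0, chi_4> = [chi_0 = chi_4].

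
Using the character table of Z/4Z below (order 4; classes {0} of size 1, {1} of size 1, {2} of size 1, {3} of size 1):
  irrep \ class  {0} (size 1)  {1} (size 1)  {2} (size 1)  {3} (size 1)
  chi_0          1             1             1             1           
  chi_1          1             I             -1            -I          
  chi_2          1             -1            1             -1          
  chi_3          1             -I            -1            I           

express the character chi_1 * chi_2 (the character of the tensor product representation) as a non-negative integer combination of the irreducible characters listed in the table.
chi_1 tensor chi_2 = chi_3 (all other irreducibles have multiplicity 0).

Derivation: The character of a tensor product is the pointwise product (chi_1 * chi_2)(C) = chi_1(C) * chi_2(C):
  {0}: (1)*(1), {1}: (I)*(-1), {2}: (-1)*(1), {3}: (-I)*(-1)
so (chi_1 * chi_2) takes values
  {0} -> 1, {1} -> -I, {2} -> -1, {3} -> I.
Now take the inner product of this character with each irreducible chi from the table, <chi_1*chi_2, chi> = (1/4) sum_C |C| (chi_1*chi_2)(C) conj(chi(C)):
  <chi_1*chi_2, chi_0> = (1/4)[1*(1)*conj(1) + 1*(-I)*conj(1) + 1*(-1)*conj(1) + 1*(I)*conj(1)]
      = (1/4)[(1) + (-I) + (-1) + (I)] = 0/4 = 0
  <chi_1*chi_2, chi_1> = (1/4)[1*(1)*conj(1) + 1*(-I)*conj(I) + 1*(-1)*conj(-1) + 1*(I)*conj(-I)]
      = (1/4)[(1) + (-1) + (1) + (-1)] = 0/4 = 0
  <chi_1*chi_2, chi_2> = (1/4)[1*(1)*conj(1) + 1*(-I)*conj(-1) + 1*(-1)*conj(1) + 1*(I)*conj(-1)]
      = (1/4)[(1) + (I) + (-1) + (-I)] = 0/4 = 0
  <chi_1*chi_2, chi_3> = (1/4)[1*(1)*conj(1) + 1*(-I)*conj(-I) + 1*(-1)*conj(-1) + 1*(I)*conj(I)]
      = (1/4)[(1) + (1) + (1) + (1)] = 4/4 = 1
(Exp terms are combined using exp(i*s)*conj(exp(i*t)) = exp(i*(s-t)), and sums of them are collapsed using the identity that for every m > 1 the m distinct m-th roots of unity sum to 0, e.g. 1 + exp(2*I*pi/3) + exp(-2*I*pi/3) = 0.)
Hence the multiplicities are chi_3: 1. Dimension check: dim(chi_1)*dim(chi_2) = 1*1 = 1 and sum (mult * dim) = 1*1 = 1.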